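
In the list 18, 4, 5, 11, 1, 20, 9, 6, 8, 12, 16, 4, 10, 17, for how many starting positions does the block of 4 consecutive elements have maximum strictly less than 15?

[18, 4, 5, 11] → max 18
[4, 5, 11, 1] → max 11  < 15 ✓
[5, 11, 1, 20] → max 20
[11, 1, 20, 9] → max 20
[1, 20, 9, 6] → max 20
[20, 9, 6, 8] → max 20
[9, 6, 8, 12] → max 12  < 15 ✓
[6, 8, 12, 16] → max 16
[8, 12, 16, 4] → max 16
[12, 16, 4, 10] → max 16
[16, 4, 10, 17] → max 17
2 windows satisfy the condition.

2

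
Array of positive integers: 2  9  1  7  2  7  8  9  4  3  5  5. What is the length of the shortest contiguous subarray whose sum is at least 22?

add 2: running sum 2 < 22
add 9: running sum 11 < 22
add 1: running sum 12 < 22
add 7: running sum 19 < 22
add 2: running sum 21 < 22
add 7: shortest ending here [9, 1, 7, 2, 7] sum 26, len 5
add 8: shortest ending here [7, 2, 7, 8] sum 24, len 4
add 9: shortest ending here [7, 8, 9] sum 24, len 3
add 4: shortest ending here [7, 8, 9, 4] sum 28, len 4
add 3: shortest ending here [8, 9, 4, 3] sum 24, len 4
add 5: shortest ending here [8, 9, 4, 3, 5] sum 29, len 5
add 5: shortest ending here [9, 4, 3, 5, 5] sum 26, len 5
Shortest qualifying length: 3.

3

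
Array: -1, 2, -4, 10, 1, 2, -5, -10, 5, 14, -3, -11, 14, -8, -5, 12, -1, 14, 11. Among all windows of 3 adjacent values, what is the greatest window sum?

Window sums for each of the 17 positions:
-1 2 -4 → sum -3
2 -4 10 → sum 8
-4 10 1 → sum 7
10 1 2 → sum 13
1 2 -5 → sum -2
2 -5 -10 → sum -13
-5 -10 5 → sum -10
-10 5 14 → sum 9
5 14 -3 → sum 16
14 -3 -11 → sum 0
-3 -11 14 → sum 0
-11 14 -8 → sum -5
14 -8 -5 → sum 1
-8 -5 12 → sum -1
-5 12 -1 → sum 6
12 -1 14 → sum 25
-1 14 11 → sum 24
Greatest of these is 25.

25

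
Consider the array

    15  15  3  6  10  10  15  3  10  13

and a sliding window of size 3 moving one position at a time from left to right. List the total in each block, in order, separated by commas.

(15, 15, 3) → sum 33
(15, 3, 6) → sum 24
(3, 6, 10) → sum 19
(6, 10, 10) → sum 26
(10, 10, 15) → sum 35
(10, 15, 3) → sum 28
(15, 3, 10) → sum 28
(3, 10, 13) → sum 26

33, 24, 19, 26, 35, 28, 28, 26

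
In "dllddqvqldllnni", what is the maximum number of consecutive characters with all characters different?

add d: [d] len 1
add l: [d, l] len 2
add l (repeat l, move left end past it): [l] len 1
add d: [l, d] len 2
add d (repeat d, move left end past it): [d] len 1
add q: [d, q] len 2
add v: [d, q, v] len 3
add q (repeat q, move left end past it): [v, q] len 2
add l: [v, q, l] len 3
add d: [v, q, l, d] len 4
add l (repeat l, move left end past it): [d, l] len 2
add l (repeat l, move left end past it): [l] len 1
add n: [l, n] len 2
add n (repeat n, move left end past it): [n] len 1
add i: [n, i] len 2
Longest all-distinct length: 4.

4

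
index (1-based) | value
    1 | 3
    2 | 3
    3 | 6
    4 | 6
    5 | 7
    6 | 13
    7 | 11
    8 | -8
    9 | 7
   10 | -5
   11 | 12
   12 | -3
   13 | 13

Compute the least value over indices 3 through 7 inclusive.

6

Elements at indices 3..7: 6, 6, 7, 13, 11
min(6, 6, 7, 13, 11) = 6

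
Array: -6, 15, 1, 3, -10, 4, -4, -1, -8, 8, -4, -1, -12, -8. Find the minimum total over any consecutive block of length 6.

-6 15 1 3 -10 4 → sum 7
15 1 3 -10 4 -4 → sum 9
1 3 -10 4 -4 -1 → sum -7
3 -10 4 -4 -1 -8 → sum -16
-10 4 -4 -1 -8 8 → sum -11
4 -4 -1 -8 8 -4 → sum -5
-4 -1 -8 8 -4 -1 → sum -10
-1 -8 8 -4 -1 -12 → sum -18
-8 8 -4 -1 -12 -8 → sum -25
Minimum of these is -25.

-25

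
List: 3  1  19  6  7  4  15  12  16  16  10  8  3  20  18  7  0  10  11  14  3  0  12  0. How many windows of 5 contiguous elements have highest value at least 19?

3 1 19 6 7 → max 19  ≥ 19 ✓
1 19 6 7 4 → max 19  ≥ 19 ✓
19 6 7 4 15 → max 19  ≥ 19 ✓
6 7 4 15 12 → max 15
7 4 15 12 16 → max 16
4 15 12 16 16 → max 16
15 12 16 16 10 → max 16
12 16 16 10 8 → max 16
16 16 10 8 3 → max 16
16 10 8 3 20 → max 20  ≥ 19 ✓
10 8 3 20 18 → max 20  ≥ 19 ✓
8 3 20 18 7 → max 20  ≥ 19 ✓
3 20 18 7 0 → max 20  ≥ 19 ✓
20 18 7 0 10 → max 20  ≥ 19 ✓
18 7 0 10 11 → max 18
7 0 10 11 14 → max 14
0 10 11 14 3 → max 14
10 11 14 3 0 → max 14
11 14 3 0 12 → max 14
14 3 0 12 0 → max 14
8 windows satisfy the condition.

8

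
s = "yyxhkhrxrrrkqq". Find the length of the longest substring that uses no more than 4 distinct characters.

10

Extend right; when distinct count exceeds 4, shrink from the left:
[y] 1 distinct, len 1
[y, y] 1 distinct, len 2
[y, y, x] 2 distinct, len 3
[y, y, x, h] 3 distinct, len 4
[y, y, x, h, k] 4 distinct, len 5
[y, y, x, h, k, h] 4 distinct, len 6
[x, h, k, h, r] 4 distinct, len 5
[x, h, k, h, r, x] 4 distinct, len 6
[x, h, k, h, r, x, r] 4 distinct, len 7
[x, h, k, h, r, x, r, r] 4 distinct, len 8
[x, h, k, h, r, x, r, r, r] 4 distinct, len 9
[x, h, k, h, r, x, r, r, r, k] 4 distinct, len 10
[r, x, r, r, r, k, q] 4 distinct, len 7
[r, x, r, r, r, k, q, q] 4 distinct, len 8
Longest length with ≤4 distinct: 10.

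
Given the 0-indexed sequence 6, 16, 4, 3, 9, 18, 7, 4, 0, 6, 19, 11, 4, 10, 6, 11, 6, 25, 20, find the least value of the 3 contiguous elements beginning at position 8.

0

Elements at indices 8..10: 0, 6, 19
min(0, 6, 19) = 0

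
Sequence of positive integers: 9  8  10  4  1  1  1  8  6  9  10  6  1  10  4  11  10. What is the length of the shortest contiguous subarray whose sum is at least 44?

7

add 9: running sum 9 < 44
add 8: running sum 17 < 44
add 10: running sum 27 < 44
add 4: running sum 31 < 44
add 1: running sum 32 < 44
add 1: running sum 33 < 44
add 1: running sum 34 < 44
add 8: running sum 42 < 44
end 8: [9, 8, 10, 4, 1, 1, 1, 8, 6] sum 48, len 9
end 9: [8, 10, 4, 1, 1, 1, 8, 6, 9] sum 48, len 9
end 10: [10, 4, 1, 1, 1, 8, 6, 9, 10] sum 50, len 9
end 11: [4, 1, 1, 1, 8, 6, 9, 10, 6] sum 46, len 9
end 12: [4, 1, 1, 1, 8, 6, 9, 10, 6, 1] sum 47, len 10
end 13: [8, 6, 9, 10, 6, 1, 10] sum 50, len 7
end 14: [6, 9, 10, 6, 1, 10, 4] sum 46, len 7
end 15: [9, 10, 6, 1, 10, 4, 11] sum 51, len 7
end 16: [10, 6, 1, 10, 4, 11, 10] sum 52, len 7
Shortest qualifying length: 7.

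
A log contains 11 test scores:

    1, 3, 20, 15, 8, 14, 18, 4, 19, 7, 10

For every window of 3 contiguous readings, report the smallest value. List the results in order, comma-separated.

[1, 3, 20] → min 1
[3, 20, 15] → min 3
[20, 15, 8] → min 8
[15, 8, 14] → min 8
[8, 14, 18] → min 8
[14, 18, 4] → min 4
[18, 4, 19] → min 4
[4, 19, 7] → min 4
[19, 7, 10] → min 7

1, 3, 8, 8, 8, 4, 4, 4, 7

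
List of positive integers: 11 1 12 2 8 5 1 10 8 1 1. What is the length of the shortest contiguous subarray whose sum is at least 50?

add 11: running sum 11 < 50
add 1: running sum 12 < 50
add 12: running sum 24 < 50
add 2: running sum 26 < 50
add 8: running sum 34 < 50
add 5: running sum 39 < 50
add 1: running sum 40 < 50
add 10: shortest ending here [11, 1, 12, 2, 8, 5, 1, 10] sum 50, len 8
add 8: shortest ending here [11, 1, 12, 2, 8, 5, 1, 10, 8] sum 58, len 9
add 1: shortest ending here [11, 1, 12, 2, 8, 5, 1, 10, 8, 1] sum 59, len 10
add 1: shortest ending here [11, 1, 12, 2, 8, 5, 1, 10, 8, 1, 1] sum 60, len 11
Shortest qualifying length: 8.

8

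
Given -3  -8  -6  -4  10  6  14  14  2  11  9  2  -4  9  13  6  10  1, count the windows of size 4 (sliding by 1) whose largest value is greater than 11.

9

[-3, -8, -6, -4] → max -3
[-8, -6, -4, 10] → max 10
[-6, -4, 10, 6] → max 10
[-4, 10, 6, 14] → max 14  > 11 ✓
[10, 6, 14, 14] → max 14  > 11 ✓
[6, 14, 14, 2] → max 14  > 11 ✓
[14, 14, 2, 11] → max 14  > 11 ✓
[14, 2, 11, 9] → max 14  > 11 ✓
[2, 11, 9, 2] → max 11
[11, 9, 2, -4] → max 11
[9, 2, -4, 9] → max 9
[2, -4, 9, 13] → max 13  > 11 ✓
[-4, 9, 13, 6] → max 13  > 11 ✓
[9, 13, 6, 10] → max 13  > 11 ✓
[13, 6, 10, 1] → max 13  > 11 ✓
9 windows satisfy the condition.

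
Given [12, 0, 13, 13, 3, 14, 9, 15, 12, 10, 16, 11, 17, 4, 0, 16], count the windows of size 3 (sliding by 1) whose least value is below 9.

(12, 0, 13) → min 0  < 9 ✓
(0, 13, 13) → min 0  < 9 ✓
(13, 13, 3) → min 3  < 9 ✓
(13, 3, 14) → min 3  < 9 ✓
(3, 14, 9) → min 3  < 9 ✓
(14, 9, 15) → min 9
(9, 15, 12) → min 9
(15, 12, 10) → min 10
(12, 10, 16) → min 10
(10, 16, 11) → min 10
(16, 11, 17) → min 11
(11, 17, 4) → min 4  < 9 ✓
(17, 4, 0) → min 0  < 9 ✓
(4, 0, 16) → min 0  < 9 ✓
8 windows satisfy the condition.

8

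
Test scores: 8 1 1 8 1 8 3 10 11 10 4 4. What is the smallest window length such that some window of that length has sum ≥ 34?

4

Extend right; whenever the sum reaches 34, record the length and shrink from the left:
add 8: running sum 8 < 34
add 1: running sum 9 < 34
add 1: running sum 10 < 34
add 8: running sum 18 < 34
add 1: running sum 19 < 34
add 8: running sum 27 < 34
add 3: running sum 30 < 34
end 7: [8, 1, 1, 8, 1, 8, 3, 10] sum 40, len 8
end 8: [8, 1, 8, 3, 10, 11] sum 41, len 6
end 9: [3, 10, 11, 10] sum 34, len 4
end 10: [10, 11, 10, 4] sum 35, len 4
end 11: [10, 11, 10, 4, 4] sum 39, len 5
Shortest qualifying length: 4.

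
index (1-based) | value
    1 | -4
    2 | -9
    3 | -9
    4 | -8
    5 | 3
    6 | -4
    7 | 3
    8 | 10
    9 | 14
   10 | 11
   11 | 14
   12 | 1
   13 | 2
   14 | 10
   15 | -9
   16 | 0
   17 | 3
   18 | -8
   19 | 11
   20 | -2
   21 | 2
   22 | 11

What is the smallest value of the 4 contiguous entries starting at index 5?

Elements at indices 5..8: 3, -4, 3, 10
min(3, -4, 3, 10) = -4

-4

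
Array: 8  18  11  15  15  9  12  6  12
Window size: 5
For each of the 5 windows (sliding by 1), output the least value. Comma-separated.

Sliding a size-5 window across the 9 values:
8 18 11 15 15 → min 8
18 11 15 15 9 → min 9
11 15 15 9 12 → min 9
15 15 9 12 6 → min 6
15 9 12 6 12 → min 6

8, 9, 9, 6, 6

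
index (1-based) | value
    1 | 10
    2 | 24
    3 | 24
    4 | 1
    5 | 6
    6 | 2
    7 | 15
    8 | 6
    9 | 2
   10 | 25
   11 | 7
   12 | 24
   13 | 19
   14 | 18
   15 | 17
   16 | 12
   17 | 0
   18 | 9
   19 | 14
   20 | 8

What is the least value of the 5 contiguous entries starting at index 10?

7

Elements at indices 10..14: 25, 7, 24, 19, 18
min(25, 7, 24, 19, 18) = 7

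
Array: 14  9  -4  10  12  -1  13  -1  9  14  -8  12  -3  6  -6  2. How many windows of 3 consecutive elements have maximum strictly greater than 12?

14 9 -4 → max 14  > 12 ✓
9 -4 10 → max 10
-4 10 12 → max 12
10 12 -1 → max 12
12 -1 13 → max 13  > 12 ✓
-1 13 -1 → max 13  > 12 ✓
13 -1 9 → max 13  > 12 ✓
-1 9 14 → max 14  > 12 ✓
9 14 -8 → max 14  > 12 ✓
14 -8 12 → max 14  > 12 ✓
-8 12 -3 → max 12
12 -3 6 → max 12
-3 6 -6 → max 6
6 -6 2 → max 6
7 windows satisfy the condition.

7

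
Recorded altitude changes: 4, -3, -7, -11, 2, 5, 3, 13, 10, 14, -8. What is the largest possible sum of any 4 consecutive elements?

40

4 -3 -7 -11 → sum -17
-3 -7 -11 2 → sum -19
-7 -11 2 5 → sum -11
-11 2 5 3 → sum -1
2 5 3 13 → sum 23
5 3 13 10 → sum 31
3 13 10 14 → sum 40
13 10 14 -8 → sum 29
Largest of these is 40.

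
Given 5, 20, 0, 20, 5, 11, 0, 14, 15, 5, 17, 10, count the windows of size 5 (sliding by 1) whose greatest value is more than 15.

6

5 20 0 20 5 → max 20  > 15 ✓
20 0 20 5 11 → max 20  > 15 ✓
0 20 5 11 0 → max 20  > 15 ✓
20 5 11 0 14 → max 20  > 15 ✓
5 11 0 14 15 → max 15
11 0 14 15 5 → max 15
0 14 15 5 17 → max 17  > 15 ✓
14 15 5 17 10 → max 17  > 15 ✓
6 windows satisfy the condition.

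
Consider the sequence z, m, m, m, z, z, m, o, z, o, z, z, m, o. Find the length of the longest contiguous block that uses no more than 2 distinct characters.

7

[z] 1 distinct, len 1
[z, m] 2 distinct, len 2
[z, m, m] 2 distinct, len 3
[z, m, m, m] 2 distinct, len 4
[z, m, m, m, z] 2 distinct, len 5
[z, m, m, m, z, z] 2 distinct, len 6
[z, m, m, m, z, z, m] 2 distinct, len 7
[m, o] 2 distinct, len 2
[o, z] 2 distinct, len 2
[o, z, o] 2 distinct, len 3
[o, z, o, z] 2 distinct, len 4
[o, z, o, z, z] 2 distinct, len 5
[z, z, m] 2 distinct, len 3
[m, o] 2 distinct, len 2
Longest length with ≤2 distinct: 7.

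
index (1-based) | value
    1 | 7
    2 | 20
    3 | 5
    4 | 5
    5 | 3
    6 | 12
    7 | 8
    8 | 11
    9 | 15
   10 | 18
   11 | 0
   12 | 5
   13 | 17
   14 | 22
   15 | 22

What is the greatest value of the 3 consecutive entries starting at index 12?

Elements at indices 12..14: 5, 17, 22
max(5, 17, 22) = 22

22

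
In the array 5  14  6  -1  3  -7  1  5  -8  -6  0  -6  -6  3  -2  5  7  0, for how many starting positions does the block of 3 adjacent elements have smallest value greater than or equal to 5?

5 14 6 → min 5  ≥ 5 ✓
14 6 -1 → min -1
6 -1 3 → min -1
-1 3 -7 → min -7
3 -7 1 → min -7
-7 1 5 → min -7
1 5 -8 → min -8
5 -8 -6 → min -8
-8 -6 0 → min -8
-6 0 -6 → min -6
0 -6 -6 → min -6
-6 -6 3 → min -6
-6 3 -2 → min -6
3 -2 5 → min -2
-2 5 7 → min -2
5 7 0 → min 0
1 window satisfy the condition.

1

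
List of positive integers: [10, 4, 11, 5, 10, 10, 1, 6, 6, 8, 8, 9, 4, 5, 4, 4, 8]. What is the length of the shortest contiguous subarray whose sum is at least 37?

5

add 10: running sum 10 < 37
add 4: running sum 14 < 37
add 11: running sum 25 < 37
add 5: running sum 30 < 37
add 10: shortest ending here [10, 4, 11, 5, 10] sum 40, len 5
add 10: shortest ending here [4, 11, 5, 10, 10] sum 40, len 5
add 1: shortest ending here [11, 5, 10, 10, 1] sum 37, len 5
add 6: shortest ending here [11, 5, 10, 10, 1, 6] sum 43, len 6
add 6: shortest ending here [5, 10, 10, 1, 6, 6] sum 38, len 6
add 8: shortest ending here [10, 10, 1, 6, 6, 8] sum 41, len 6
add 8: shortest ending here [10, 1, 6, 6, 8, 8] sum 39, len 6
add 9: shortest ending here [6, 6, 8, 8, 9] sum 37, len 5
add 4: shortest ending here [6, 6, 8, 8, 9, 4] sum 41, len 6
add 5: shortest ending here [6, 8, 8, 9, 4, 5] sum 40, len 6
add 4: shortest ending here [8, 8, 9, 4, 5, 4] sum 38, len 6
add 4: shortest ending here [8, 8, 9, 4, 5, 4, 4] sum 42, len 7
add 8: shortest ending here [8, 9, 4, 5, 4, 4, 8] sum 42, len 7
Shortest qualifying length: 5.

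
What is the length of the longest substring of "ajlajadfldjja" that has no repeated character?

[a] len 1
[a, j] len 2
[a, j, l] len 3
[j, l, a] len 3
[l, a, j] len 3
[j, a] len 2
[j, a, d] len 3
[j, a, d, f] len 4
[j, a, d, f, l] len 5
[f, l, d] len 3
[f, l, d, j] len 4
[j] len 1
[j, a] len 2
Longest all-distinct length: 5.

5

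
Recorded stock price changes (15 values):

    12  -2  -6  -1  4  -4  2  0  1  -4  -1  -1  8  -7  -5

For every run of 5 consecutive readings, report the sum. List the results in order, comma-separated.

[12, -2, -6, -1, 4] → sum 7
[-2, -6, -1, 4, -4] → sum -9
[-6, -1, 4, -4, 2] → sum -5
[-1, 4, -4, 2, 0] → sum 1
[4, -4, 2, 0, 1] → sum 3
[-4, 2, 0, 1, -4] → sum -5
[2, 0, 1, -4, -1] → sum -2
[0, 1, -4, -1, -1] → sum -5
[1, -4, -1, -1, 8] → sum 3
[-4, -1, -1, 8, -7] → sum -5
[-1, -1, 8, -7, -5] → sum -6

7, -9, -5, 1, 3, -5, -2, -5, 3, -5, -6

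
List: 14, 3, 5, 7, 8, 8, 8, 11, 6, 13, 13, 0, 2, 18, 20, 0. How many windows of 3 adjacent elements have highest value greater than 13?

4

(14, 3, 5) → max 14  > 13 ✓
(3, 5, 7) → max 7
(5, 7, 8) → max 8
(7, 8, 8) → max 8
(8, 8, 8) → max 8
(8, 8, 11) → max 11
(8, 11, 6) → max 11
(11, 6, 13) → max 13
(6, 13, 13) → max 13
(13, 13, 0) → max 13
(13, 0, 2) → max 13
(0, 2, 18) → max 18  > 13 ✓
(2, 18, 20) → max 20  > 13 ✓
(18, 20, 0) → max 20  > 13 ✓
4 windows satisfy the condition.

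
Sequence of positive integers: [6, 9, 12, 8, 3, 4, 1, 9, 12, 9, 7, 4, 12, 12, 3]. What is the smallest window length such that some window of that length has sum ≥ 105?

14

Extend right; whenever the sum reaches 105, record the length and shrink from the left:
add 6: running sum 6 < 105
add 9: running sum 15 < 105
add 12: running sum 27 < 105
add 8: running sum 35 < 105
add 3: running sum 38 < 105
add 4: running sum 42 < 105
add 1: running sum 43 < 105
add 9: running sum 52 < 105
add 12: running sum 64 < 105
add 9: running sum 73 < 105
add 7: running sum 80 < 105
add 4: running sum 84 < 105
add 12: running sum 96 < 105
add 12: shortest ending here [6, 9, 12, 8, 3, 4, 1, 9, 12, 9, 7, 4, 12, 12] sum 108, len 14
add 3: shortest ending here [9, 12, 8, 3, 4, 1, 9, 12, 9, 7, 4, 12, 12, 3] sum 105, len 14
Shortest qualifying length: 14.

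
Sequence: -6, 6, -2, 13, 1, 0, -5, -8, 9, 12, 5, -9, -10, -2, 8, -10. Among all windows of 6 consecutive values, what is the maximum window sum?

13

-6 6 -2 13 1 0 → sum 12
6 -2 13 1 0 -5 → sum 13
-2 13 1 0 -5 -8 → sum -1
13 1 0 -5 -8 9 → sum 10
1 0 -5 -8 9 12 → sum 9
0 -5 -8 9 12 5 → sum 13
-5 -8 9 12 5 -9 → sum 4
-8 9 12 5 -9 -10 → sum -1
9 12 5 -9 -10 -2 → sum 5
12 5 -9 -10 -2 8 → sum 4
5 -9 -10 -2 8 -10 → sum -18
Maximum of these is 13.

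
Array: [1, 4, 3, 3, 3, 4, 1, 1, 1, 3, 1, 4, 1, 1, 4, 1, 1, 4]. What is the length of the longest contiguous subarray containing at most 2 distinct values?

add 1: window [1] (1 distinct), len 1
add 4: window [1, 4] (2 distinct), len 2
add 3: window [4, 3] (2 distinct), len 2
add 3: window [4, 3, 3] (2 distinct), len 3
add 3: window [4, 3, 3, 3] (2 distinct), len 4
add 4: window [4, 3, 3, 3, 4] (2 distinct), len 5
add 1: window [4, 1] (2 distinct), len 2
add 1: window [4, 1, 1] (2 distinct), len 3
add 1: window [4, 1, 1, 1] (2 distinct), len 4
add 3: window [1, 1, 1, 3] (2 distinct), len 4
add 1: window [1, 1, 1, 3, 1] (2 distinct), len 5
add 4: window [1, 4] (2 distinct), len 2
add 1: window [1, 4, 1] (2 distinct), len 3
add 1: window [1, 4, 1, 1] (2 distinct), len 4
add 4: window [1, 4, 1, 1, 4] (2 distinct), len 5
add 1: window [1, 4, 1, 1, 4, 1] (2 distinct), len 6
add 1: window [1, 4, 1, 1, 4, 1, 1] (2 distinct), len 7
add 4: window [1, 4, 1, 1, 4, 1, 1, 4] (2 distinct), len 8
Longest length with ≤2 distinct: 8.

8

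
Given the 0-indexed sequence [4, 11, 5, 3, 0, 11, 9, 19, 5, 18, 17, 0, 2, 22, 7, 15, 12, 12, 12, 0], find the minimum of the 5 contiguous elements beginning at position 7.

Elements at indices 7..11: 19, 5, 18, 17, 0
min(19, 5, 18, 17, 0) = 0

0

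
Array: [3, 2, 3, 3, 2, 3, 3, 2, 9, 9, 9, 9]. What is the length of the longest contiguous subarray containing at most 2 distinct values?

8

Extend right; when distinct count exceeds 2, shrink from the left:
[3] 1 distinct, len 1
[3, 2] 2 distinct, len 2
[3, 2, 3] 2 distinct, len 3
[3, 2, 3, 3] 2 distinct, len 4
[3, 2, 3, 3, 2] 2 distinct, len 5
[3, 2, 3, 3, 2, 3] 2 distinct, len 6
[3, 2, 3, 3, 2, 3, 3] 2 distinct, len 7
[3, 2, 3, 3, 2, 3, 3, 2] 2 distinct, len 8
[2, 9] 2 distinct, len 2
[2, 9, 9] 2 distinct, len 3
[2, 9, 9, 9] 2 distinct, len 4
[2, 9, 9, 9, 9] 2 distinct, len 5
Longest length with ≤2 distinct: 8.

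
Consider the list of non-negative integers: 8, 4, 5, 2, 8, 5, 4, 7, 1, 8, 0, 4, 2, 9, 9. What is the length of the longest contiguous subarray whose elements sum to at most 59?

13

→ 8: sum 8, len 1
→ 4: sum 12, len 2
→ 5: sum 17, len 3
→ 2: sum 19, len 4
→ 8: sum 27, len 5
→ 5: sum 32, len 6
→ 4: sum 36, len 7
→ 7: sum 43, len 8
→ 1: sum 44, len 9
→ 8: sum 52, len 10
→ 0: sum 52, len 11
→ 4: sum 56, len 12
→ 2: sum 58, len 13
→ 9 (dropped 8): sum 59, len 13
→ 9 (dropped 4, 5): sum 59, len 12
Longest length seen: 13.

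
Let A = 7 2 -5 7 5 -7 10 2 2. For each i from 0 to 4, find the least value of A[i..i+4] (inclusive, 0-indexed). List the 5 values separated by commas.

-5, -7, -7, -7, -7

[7, 2, -5, 7, 5] → min -5
[2, -5, 7, 5, -7] → min -7
[-5, 7, 5, -7, 10] → min -7
[7, 5, -7, 10, 2] → min -7
[5, -7, 10, 2, 2] → min -7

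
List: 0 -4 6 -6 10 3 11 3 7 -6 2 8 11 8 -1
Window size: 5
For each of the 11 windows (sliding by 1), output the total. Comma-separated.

6, 9, 24, 21, 34, 18, 17, 14, 22, 23, 28

0 -4 6 -6 10 → sum 6
-4 6 -6 10 3 → sum 9
6 -6 10 3 11 → sum 24
-6 10 3 11 3 → sum 21
10 3 11 3 7 → sum 34
3 11 3 7 -6 → sum 18
11 3 7 -6 2 → sum 17
3 7 -6 2 8 → sum 14
7 -6 2 8 11 → sum 22
-6 2 8 11 8 → sum 23
2 8 11 8 -1 → sum 28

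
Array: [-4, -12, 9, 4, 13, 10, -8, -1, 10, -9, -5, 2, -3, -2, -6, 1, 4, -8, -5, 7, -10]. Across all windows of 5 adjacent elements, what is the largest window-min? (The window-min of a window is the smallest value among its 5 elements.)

(-4, -12, 9, 4, 13) → min -12
(-12, 9, 4, 13, 10) → min -12
(9, 4, 13, 10, -8) → min -8
(4, 13, 10, -8, -1) → min -8
(13, 10, -8, -1, 10) → min -8
(10, -8, -1, 10, -9) → min -9
(-8, -1, 10, -9, -5) → min -9
(-1, 10, -9, -5, 2) → min -9
(10, -9, -5, 2, -3) → min -9
(-9, -5, 2, -3, -2) → min -9
(-5, 2, -3, -2, -6) → min -6
(2, -3, -2, -6, 1) → min -6
(-3, -2, -6, 1, 4) → min -6
(-2, -6, 1, 4, -8) → min -8
(-6, 1, 4, -8, -5) → min -8
(1, 4, -8, -5, 7) → min -8
(4, -8, -5, 7, -10) → min -10
Largest of these is -6.

-6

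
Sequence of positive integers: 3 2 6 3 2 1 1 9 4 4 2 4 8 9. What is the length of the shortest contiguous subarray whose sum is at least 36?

7

add 3: running sum 3 < 36
add 2: running sum 5 < 36
add 6: running sum 11 < 36
add 3: running sum 14 < 36
add 2: running sum 16 < 36
add 1: running sum 17 < 36
add 1: running sum 18 < 36
add 9: running sum 27 < 36
add 4: running sum 31 < 36
add 4: running sum 35 < 36
end 10: [3, 2, 6, 3, 2, 1, 1, 9, 4, 4, 2] sum 37, len 11
end 11: [6, 3, 2, 1, 1, 9, 4, 4, 2, 4] sum 36, len 10
end 12: [3, 2, 1, 1, 9, 4, 4, 2, 4, 8] sum 38, len 10
end 13: [9, 4, 4, 2, 4, 8, 9] sum 40, len 7
Shortest qualifying length: 7.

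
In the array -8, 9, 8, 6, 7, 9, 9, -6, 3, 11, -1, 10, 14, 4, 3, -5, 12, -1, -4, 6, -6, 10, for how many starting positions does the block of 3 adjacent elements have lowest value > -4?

9

(-8, 9, 8) → min -8
(9, 8, 6) → min 6  > -4 ✓
(8, 6, 7) → min 6  > -4 ✓
(6, 7, 9) → min 6  > -4 ✓
(7, 9, 9) → min 7  > -4 ✓
(9, 9, -6) → min -6
(9, -6, 3) → min -6
(-6, 3, 11) → min -6
(3, 11, -1) → min -1  > -4 ✓
(11, -1, 10) → min -1  > -4 ✓
(-1, 10, 14) → min -1  > -4 ✓
(10, 14, 4) → min 4  > -4 ✓
(14, 4, 3) → min 3  > -4 ✓
(4, 3, -5) → min -5
(3, -5, 12) → min -5
(-5, 12, -1) → min -5
(12, -1, -4) → min -4
(-1, -4, 6) → min -4
(-4, 6, -6) → min -6
(6, -6, 10) → min -6
9 windows satisfy the condition.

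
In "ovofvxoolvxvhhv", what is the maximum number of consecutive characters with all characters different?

add o: [o] len 1
add v: [o, v] len 2
add o (repeat o, move left end past it): [v, o] len 2
add f: [v, o, f] len 3
add v (repeat v, move left end past it): [o, f, v] len 3
add x: [o, f, v, x] len 4
add o (repeat o, move left end past it): [f, v, x, o] len 4
add o (repeat o, move left end past it): [o] len 1
add l: [o, l] len 2
add v: [o, l, v] len 3
add x: [o, l, v, x] len 4
add v (repeat v, move left end past it): [x, v] len 2
add h: [x, v, h] len 3
add h (repeat h, move left end past it): [h] len 1
add v: [h, v] len 2
Longest all-distinct length: 4.

4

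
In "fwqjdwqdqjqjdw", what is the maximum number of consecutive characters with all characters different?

5

[f] len 1
[f, w] len 2
[f, w, q] len 3
[f, w, q, j] len 4
[f, w, q, j, d] len 5
[q, j, d, w] len 4
[j, d, w, q] len 4
[w, q, d] len 3
[d, q] len 2
[d, q, j] len 3
[j, q] len 2
[q, j] len 2
[q, j, d] len 3
[q, j, d, w] len 4
Longest all-distinct length: 5.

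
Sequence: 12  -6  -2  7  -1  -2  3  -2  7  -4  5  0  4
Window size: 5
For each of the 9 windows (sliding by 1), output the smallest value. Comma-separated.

-6, -6, -2, -2, -2, -4, -4, -4, -4

Sliding a size-5 window across the 13 values:
(12, -6, -2, 7, -1) → min -6
(-6, -2, 7, -1, -2) → min -6
(-2, 7, -1, -2, 3) → min -2
(7, -1, -2, 3, -2) → min -2
(-1, -2, 3, -2, 7) → min -2
(-2, 3, -2, 7, -4) → min -4
(3, -2, 7, -4, 5) → min -4
(-2, 7, -4, 5, 0) → min -4
(7, -4, 5, 0, 4) → min -4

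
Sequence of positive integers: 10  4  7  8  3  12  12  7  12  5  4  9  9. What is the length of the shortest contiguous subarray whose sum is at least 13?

Extend right; whenever the sum reaches 13, record the length and shrink from the left:
add 10: running sum 10 < 13
end 1: [10, 4] sum 14, len 2
end 2: [10, 4, 7] sum 21, len 3
end 3: [7, 8] sum 15, len 2
end 4: [7, 8, 3] sum 18, len 3
end 5: [3, 12] sum 15, len 2
end 6: [12, 12] sum 24, len 2
end 7: [12, 7] sum 19, len 2
end 8: [7, 12] sum 19, len 2
end 9: [12, 5] sum 17, len 2
end 10: [12, 5, 4] sum 21, len 3
end 11: [4, 9] sum 13, len 2
end 12: [9, 9] sum 18, len 2
Shortest qualifying length: 2.

2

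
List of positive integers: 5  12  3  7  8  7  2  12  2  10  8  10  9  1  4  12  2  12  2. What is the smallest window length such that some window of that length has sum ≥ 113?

17

add 5: running sum 5 < 113
add 12: running sum 17 < 113
add 3: running sum 20 < 113
add 7: running sum 27 < 113
add 8: running sum 35 < 113
add 7: running sum 42 < 113
add 2: running sum 44 < 113
add 12: running sum 56 < 113
add 2: running sum 58 < 113
add 10: running sum 68 < 113
add 8: running sum 76 < 113
add 10: running sum 86 < 113
add 9: running sum 95 < 113
add 1: running sum 96 < 113
add 4: running sum 100 < 113
add 12: running sum 112 < 113
end 16: [5, 12, 3, 7, 8, 7, 2, 12, 2, 10, 8, 10, 9, 1, 4, 12, 2] sum 114, len 17
end 17: [12, 3, 7, 8, 7, 2, 12, 2, 10, 8, 10, 9, 1, 4, 12, 2, 12] sum 121, len 17
end 18: [12, 3, 7, 8, 7, 2, 12, 2, 10, 8, 10, 9, 1, 4, 12, 2, 12, 2] sum 123, len 18
Shortest qualifying length: 17.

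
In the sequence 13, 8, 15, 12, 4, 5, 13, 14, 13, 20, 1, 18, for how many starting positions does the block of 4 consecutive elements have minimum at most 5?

13 8 15 12 → min 8
8 15 12 4 → min 4  ≤ 5 ✓
15 12 4 5 → min 4  ≤ 5 ✓
12 4 5 13 → min 4  ≤ 5 ✓
4 5 13 14 → min 4  ≤ 5 ✓
5 13 14 13 → min 5  ≤ 5 ✓
13 14 13 20 → min 13
14 13 20 1 → min 1  ≤ 5 ✓
13 20 1 18 → min 1  ≤ 5 ✓
7 windows satisfy the condition.

7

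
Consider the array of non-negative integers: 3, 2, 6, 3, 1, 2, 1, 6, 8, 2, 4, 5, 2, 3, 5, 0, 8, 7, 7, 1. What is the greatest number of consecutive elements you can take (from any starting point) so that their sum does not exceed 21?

7

→ 3: sum 3, len 1
→ 2: sum 5, len 2
→ 6: sum 11, len 3
→ 3: sum 14, len 4
→ 1: sum 15, len 5
→ 2: sum 17, len 6
→ 1: sum 18, len 7
→ 6 (dropped 3): sum 21, len 7
→ 8 (dropped 2, 6): sum 21, len 6
→ 2 (dropped 3): sum 20, len 6
→ 4 (dropped 1, 2): sum 21, len 5
→ 5 (dropped 1, 6): sum 19, len 4
→ 2: sum 21, len 5
→ 3 (dropped 8): sum 16, len 5
→ 5: sum 21, len 6
→ 0: sum 21, len 7
→ 8 (dropped 2, 4, 5): sum 18, len 5
→ 7 (dropped 2, 3): sum 20, len 4
→ 7 (dropped 5, 0, 8): sum 14, len 2
→ 1: sum 15, len 3
Longest length seen: 7.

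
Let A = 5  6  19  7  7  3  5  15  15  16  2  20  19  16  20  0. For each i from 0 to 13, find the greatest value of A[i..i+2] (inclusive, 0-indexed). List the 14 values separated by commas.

Sliding a size-3 window across the 16 values:
(5, 6, 19) → max 19
(6, 19, 7) → max 19
(19, 7, 7) → max 19
(7, 7, 3) → max 7
(7, 3, 5) → max 7
(3, 5, 15) → max 15
(5, 15, 15) → max 15
(15, 15, 16) → max 16
(15, 16, 2) → max 16
(16, 2, 20) → max 20
(2, 20, 19) → max 20
(20, 19, 16) → max 20
(19, 16, 20) → max 20
(16, 20, 0) → max 20

19, 19, 19, 7, 7, 15, 15, 16, 16, 20, 20, 20, 20, 20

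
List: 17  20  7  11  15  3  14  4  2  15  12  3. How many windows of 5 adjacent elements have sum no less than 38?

17 20 7 11 15 → sum 70  ≥ 38 ✓
20 7 11 15 3 → sum 56  ≥ 38 ✓
7 11 15 3 14 → sum 50  ≥ 38 ✓
11 15 3 14 4 → sum 47  ≥ 38 ✓
15 3 14 4 2 → sum 38  ≥ 38 ✓
3 14 4 2 15 → sum 38  ≥ 38 ✓
14 4 2 15 12 → sum 47  ≥ 38 ✓
4 2 15 12 3 → sum 36
7 windows satisfy the condition.

7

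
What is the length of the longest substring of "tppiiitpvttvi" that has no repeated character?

add t: [t] len 1
add p: [t, p] len 2
add p (repeat p, move left end past it): [p] len 1
add i: [p, i] len 2
add i (repeat i, move left end past it): [i] len 1
add i (repeat i, move left end past it): [i] len 1
add t: [i, t] len 2
add p: [i, t, p] len 3
add v: [i, t, p, v] len 4
add t (repeat t, move left end past it): [p, v, t] len 3
add t (repeat t, move left end past it): [t] len 1
add v: [t, v] len 2
add i: [t, v, i] len 3
Longest all-distinct length: 4.

4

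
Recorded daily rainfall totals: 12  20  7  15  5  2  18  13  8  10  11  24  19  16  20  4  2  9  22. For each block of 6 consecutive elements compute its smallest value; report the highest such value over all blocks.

10

Window mins for each of the 14 positions:
12 20 7 15 5 2 → min 2
20 7 15 5 2 18 → min 2
7 15 5 2 18 13 → min 2
15 5 2 18 13 8 → min 2
5 2 18 13 8 10 → min 2
2 18 13 8 10 11 → min 2
18 13 8 10 11 24 → min 8
13 8 10 11 24 19 → min 8
8 10 11 24 19 16 → min 8
10 11 24 19 16 20 → min 10
11 24 19 16 20 4 → min 4
24 19 16 20 4 2 → min 2
19 16 20 4 2 9 → min 2
16 20 4 2 9 22 → min 2
Highest of these is 10.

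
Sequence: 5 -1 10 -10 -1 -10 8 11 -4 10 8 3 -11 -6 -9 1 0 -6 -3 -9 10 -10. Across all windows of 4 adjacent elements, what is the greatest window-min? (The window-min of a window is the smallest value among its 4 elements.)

Each size-4 window and its min:
5 -1 10 -10 → min -10
-1 10 -10 -1 → min -10
10 -10 -1 -10 → min -10
-10 -1 -10 8 → min -10
-1 -10 8 11 → min -10
-10 8 11 -4 → min -10
8 11 -4 10 → min -4
11 -4 10 8 → min -4
-4 10 8 3 → min -4
10 8 3 -11 → min -11
8 3 -11 -6 → min -11
3 -11 -6 -9 → min -11
-11 -6 -9 1 → min -11
-6 -9 1 0 → min -9
-9 1 0 -6 → min -9
1 0 -6 -3 → min -6
0 -6 -3 -9 → min -9
-6 -3 -9 10 → min -9
-3 -9 10 -10 → min -10
Greatest of these is -4.

-4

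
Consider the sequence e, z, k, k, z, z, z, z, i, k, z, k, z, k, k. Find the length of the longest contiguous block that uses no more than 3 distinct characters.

14

Extend right; when distinct count exceeds 3, shrink from the left:
add e: window [e] (1 distinct), len 1
add z: window [e, z] (2 distinct), len 2
add k: window [e, z, k] (3 distinct), len 3
add k: window [e, z, k, k] (3 distinct), len 4
add z: window [e, z, k, k, z] (3 distinct), len 5
add z: window [e, z, k, k, z, z] (3 distinct), len 6
add z: window [e, z, k, k, z, z, z] (3 distinct), len 7
add z: window [e, z, k, k, z, z, z, z] (3 distinct), len 8
add i: window [z, k, k, z, z, z, z, i] (3 distinct), len 8
add k: window [z, k, k, z, z, z, z, i, k] (3 distinct), len 9
add z: window [z, k, k, z, z, z, z, i, k, z] (3 distinct), len 10
add k: window [z, k, k, z, z, z, z, i, k, z, k] (3 distinct), len 11
add z: window [z, k, k, z, z, z, z, i, k, z, k, z] (3 distinct), len 12
add k: window [z, k, k, z, z, z, z, i, k, z, k, z, k] (3 distinct), len 13
add k: window [z, k, k, z, z, z, z, i, k, z, k, z, k, k] (3 distinct), len 14
Longest length with ≤3 distinct: 14.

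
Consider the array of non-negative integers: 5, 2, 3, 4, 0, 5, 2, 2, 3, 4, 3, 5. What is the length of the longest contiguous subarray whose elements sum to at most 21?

Extend to the right; shrink from the left whenever the sum exceeds 21:
→ 5: sum 5, len 1
→ 2: sum 7, len 2
→ 3: sum 10, len 3
→ 4: sum 14, len 4
→ 0: sum 14, len 5
→ 5: sum 19, len 6
→ 2: sum 21, len 7
→ 2 (dropped 5): sum 18, len 7
→ 3: sum 21, len 8
→ 4 (dropped 2, 3): sum 20, len 7
→ 3 (dropped 4): sum 19, len 7
→ 5 (dropped 0, 5): sum 19, len 6
Longest length seen: 8.

8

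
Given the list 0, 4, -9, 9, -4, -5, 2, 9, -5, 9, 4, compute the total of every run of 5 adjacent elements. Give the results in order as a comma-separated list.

0 4 -9 9 -4 → sum 0
4 -9 9 -4 -5 → sum -5
-9 9 -4 -5 2 → sum -7
9 -4 -5 2 9 → sum 11
-4 -5 2 9 -5 → sum -3
-5 2 9 -5 9 → sum 10
2 9 -5 9 4 → sum 19

0, -5, -7, 11, -3, 10, 19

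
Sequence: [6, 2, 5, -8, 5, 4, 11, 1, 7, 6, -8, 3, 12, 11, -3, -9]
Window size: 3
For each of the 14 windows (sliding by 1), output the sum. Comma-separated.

Sliding a size-3 window across the 16 values:
[6, 2, 5] → sum 13
[2, 5, -8] → sum -1
[5, -8, 5] → sum 2
[-8, 5, 4] → sum 1
[5, 4, 11] → sum 20
[4, 11, 1] → sum 16
[11, 1, 7] → sum 19
[1, 7, 6] → sum 14
[7, 6, -8] → sum 5
[6, -8, 3] → sum 1
[-8, 3, 12] → sum 7
[3, 12, 11] → sum 26
[12, 11, -3] → sum 20
[11, -3, -9] → sum -1

13, -1, 2, 1, 20, 16, 19, 14, 5, 1, 7, 26, 20, -1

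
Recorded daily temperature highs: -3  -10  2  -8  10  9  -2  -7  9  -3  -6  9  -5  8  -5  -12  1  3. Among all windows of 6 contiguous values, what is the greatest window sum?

Each size-6 window and its sum:
(-3, -10, 2, -8, 10, 9) → sum 0
(-10, 2, -8, 10, 9, -2) → sum 1
(2, -8, 10, 9, -2, -7) → sum 4
(-8, 10, 9, -2, -7, 9) → sum 11
(10, 9, -2, -7, 9, -3) → sum 16
(9, -2, -7, 9, -3, -6) → sum 0
(-2, -7, 9, -3, -6, 9) → sum 0
(-7, 9, -3, -6, 9, -5) → sum -3
(9, -3, -6, 9, -5, 8) → sum 12
(-3, -6, 9, -5, 8, -5) → sum -2
(-6, 9, -5, 8, -5, -12) → sum -11
(9, -5, 8, -5, -12, 1) → sum -4
(-5, 8, -5, -12, 1, 3) → sum -10
Greatest of these is 16.

16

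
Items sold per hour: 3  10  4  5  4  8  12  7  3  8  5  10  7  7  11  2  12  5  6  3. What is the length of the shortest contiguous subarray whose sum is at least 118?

17

add 3: running sum 3 < 118
add 10: running sum 13 < 118
add 4: running sum 17 < 118
add 5: running sum 22 < 118
add 4: running sum 26 < 118
add 8: running sum 34 < 118
add 12: running sum 46 < 118
add 7: running sum 53 < 118
add 3: running sum 56 < 118
add 8: running sum 64 < 118
add 5: running sum 69 < 118
add 10: running sum 79 < 118
add 7: running sum 86 < 118
add 7: running sum 93 < 118
add 11: running sum 104 < 118
add 2: running sum 106 < 118
add 12: shortest ending here [3, 10, 4, 5, 4, 8, 12, 7, 3, 8, 5, 10, 7, 7, 11, 2, 12] sum 118, len 17
add 5: shortest ending here [10, 4, 5, 4, 8, 12, 7, 3, 8, 5, 10, 7, 7, 11, 2, 12, 5] sum 120, len 17
add 6: shortest ending here [10, 4, 5, 4, 8, 12, 7, 3, 8, 5, 10, 7, 7, 11, 2, 12, 5, 6] sum 126, len 18
add 3: shortest ending here [4, 5, 4, 8, 12, 7, 3, 8, 5, 10, 7, 7, 11, 2, 12, 5, 6, 3] sum 119, len 18
Shortest qualifying length: 17.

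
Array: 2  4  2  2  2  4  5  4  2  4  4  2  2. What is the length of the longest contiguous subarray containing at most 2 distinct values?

add 2: window [2] (1 distinct), len 1
add 4: window [2, 4] (2 distinct), len 2
add 2: window [2, 4, 2] (2 distinct), len 3
add 2: window [2, 4, 2, 2] (2 distinct), len 4
add 2: window [2, 4, 2, 2, 2] (2 distinct), len 5
add 4: window [2, 4, 2, 2, 2, 4] (2 distinct), len 6
add 5: window [4, 5] (2 distinct), len 2
add 4: window [4, 5, 4] (2 distinct), len 3
add 2: window [4, 2] (2 distinct), len 2
add 4: window [4, 2, 4] (2 distinct), len 3
add 4: window [4, 2, 4, 4] (2 distinct), len 4
add 2: window [4, 2, 4, 4, 2] (2 distinct), len 5
add 2: window [4, 2, 4, 4, 2, 2] (2 distinct), len 6
Longest length with ≤2 distinct: 6.

6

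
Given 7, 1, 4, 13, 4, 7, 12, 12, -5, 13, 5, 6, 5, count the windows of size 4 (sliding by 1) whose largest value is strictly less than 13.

2

[7, 1, 4, 13] → max 13
[1, 4, 13, 4] → max 13
[4, 13, 4, 7] → max 13
[13, 4, 7, 12] → max 13
[4, 7, 12, 12] → max 12  < 13 ✓
[7, 12, 12, -5] → max 12  < 13 ✓
[12, 12, -5, 13] → max 13
[12, -5, 13, 5] → max 13
[-5, 13, 5, 6] → max 13
[13, 5, 6, 5] → max 13
2 windows satisfy the condition.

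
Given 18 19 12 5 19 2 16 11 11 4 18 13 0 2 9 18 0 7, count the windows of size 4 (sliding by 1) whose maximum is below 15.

1

18 19 12 5 → max 19
19 12 5 19 → max 19
12 5 19 2 → max 19
5 19 2 16 → max 19
19 2 16 11 → max 19
2 16 11 11 → max 16
16 11 11 4 → max 16
11 11 4 18 → max 18
11 4 18 13 → max 18
4 18 13 0 → max 18
18 13 0 2 → max 18
13 0 2 9 → max 13  < 15 ✓
0 2 9 18 → max 18
2 9 18 0 → max 18
9 18 0 7 → max 18
1 window satisfy the condition.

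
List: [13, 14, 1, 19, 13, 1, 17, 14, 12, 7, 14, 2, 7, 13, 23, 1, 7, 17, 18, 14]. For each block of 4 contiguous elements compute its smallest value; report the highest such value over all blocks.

(13, 14, 1, 19) → min 1
(14, 1, 19, 13) → min 1
(1, 19, 13, 1) → min 1
(19, 13, 1, 17) → min 1
(13, 1, 17, 14) → min 1
(1, 17, 14, 12) → min 1
(17, 14, 12, 7) → min 7
(14, 12, 7, 14) → min 7
(12, 7, 14, 2) → min 2
(7, 14, 2, 7) → min 2
(14, 2, 7, 13) → min 2
(2, 7, 13, 23) → min 2
(7, 13, 23, 1) → min 1
(13, 23, 1, 7) → min 1
(23, 1, 7, 17) → min 1
(1, 7, 17, 18) → min 1
(7, 17, 18, 14) → min 7
Highest of these is 7.

7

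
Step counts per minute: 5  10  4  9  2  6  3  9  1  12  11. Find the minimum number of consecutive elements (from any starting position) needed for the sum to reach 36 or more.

add 5: running sum 5 < 36
add 10: running sum 15 < 36
add 4: running sum 19 < 36
add 9: running sum 28 < 36
add 2: running sum 30 < 36
add 6: shortest ending here [5, 10, 4, 9, 2, 6] sum 36, len 6
add 3: shortest ending here [5, 10, 4, 9, 2, 6, 3] sum 39, len 7
add 9: shortest ending here [10, 4, 9, 2, 6, 3, 9] sum 43, len 7
add 1: shortest ending here [10, 4, 9, 2, 6, 3, 9, 1] sum 44, len 8
add 12: shortest ending here [9, 2, 6, 3, 9, 1, 12] sum 42, len 7
add 11: shortest ending here [3, 9, 1, 12, 11] sum 36, len 5
Shortest qualifying length: 5.

5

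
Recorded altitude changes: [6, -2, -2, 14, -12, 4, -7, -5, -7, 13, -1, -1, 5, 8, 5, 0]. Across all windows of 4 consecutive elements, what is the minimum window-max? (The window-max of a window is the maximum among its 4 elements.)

6 -2 -2 14 → max 14
-2 -2 14 -12 → max 14
-2 14 -12 4 → max 14
14 -12 4 -7 → max 14
-12 4 -7 -5 → max 4
4 -7 -5 -7 → max 4
-7 -5 -7 13 → max 13
-5 -7 13 -1 → max 13
-7 13 -1 -1 → max 13
13 -1 -1 5 → max 13
-1 -1 5 8 → max 8
-1 5 8 5 → max 8
5 8 5 0 → max 8
Minimum of these is 4.

4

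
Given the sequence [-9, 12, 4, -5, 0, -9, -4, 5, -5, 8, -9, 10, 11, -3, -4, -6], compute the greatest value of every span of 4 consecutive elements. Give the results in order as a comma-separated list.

12, 12, 4, 0, 5, 5, 8, 8, 10, 11, 11, 11, 11

[-9, 12, 4, -5] → max 12
[12, 4, -5, 0] → max 12
[4, -5, 0, -9] → max 4
[-5, 0, -9, -4] → max 0
[0, -9, -4, 5] → max 5
[-9, -4, 5, -5] → max 5
[-4, 5, -5, 8] → max 8
[5, -5, 8, -9] → max 8
[-5, 8, -9, 10] → max 10
[8, -9, 10, 11] → max 11
[-9, 10, 11, -3] → max 11
[10, 11, -3, -4] → max 11
[11, -3, -4, -6] → max 11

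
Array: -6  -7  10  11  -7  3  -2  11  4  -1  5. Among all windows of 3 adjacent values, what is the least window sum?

-6

-6 -7 10 → sum -3
-7 10 11 → sum 14
10 11 -7 → sum 14
11 -7 3 → sum 7
-7 3 -2 → sum -6
3 -2 11 → sum 12
-2 11 4 → sum 13
11 4 -1 → sum 14
4 -1 5 → sum 8
Least of these is -6.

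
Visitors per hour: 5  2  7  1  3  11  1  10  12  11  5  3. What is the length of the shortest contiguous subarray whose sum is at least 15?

add 5: running sum 5 < 15
add 2: running sum 7 < 15
add 7: running sum 14 < 15
end 3: [5, 2, 7, 1] sum 15, len 4
end 4: [5, 2, 7, 1, 3] sum 18, len 5
end 5: [1, 3, 11] sum 15, len 3
end 6: [3, 11, 1] sum 15, len 3
end 7: [11, 1, 10] sum 22, len 3
end 8: [10, 12] sum 22, len 2
end 9: [12, 11] sum 23, len 2
end 10: [11, 5] sum 16, len 2
end 11: [11, 5, 3] sum 19, len 3
Shortest qualifying length: 2.

2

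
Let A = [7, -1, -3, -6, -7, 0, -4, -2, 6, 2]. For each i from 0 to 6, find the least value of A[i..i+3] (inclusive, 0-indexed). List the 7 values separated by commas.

(7, -1, -3, -6) → min -6
(-1, -3, -6, -7) → min -7
(-3, -6, -7, 0) → min -7
(-6, -7, 0, -4) → min -7
(-7, 0, -4, -2) → min -7
(0, -4, -2, 6) → min -4
(-4, -2, 6, 2) → min -4

-6, -7, -7, -7, -7, -4, -4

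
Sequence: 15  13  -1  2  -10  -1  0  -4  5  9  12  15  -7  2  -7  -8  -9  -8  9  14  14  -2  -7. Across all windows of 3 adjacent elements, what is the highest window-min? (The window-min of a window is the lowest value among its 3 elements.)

(15, 13, -1) → min -1
(13, -1, 2) → min -1
(-1, 2, -10) → min -10
(2, -10, -1) → min -10
(-10, -1, 0) → min -10
(-1, 0, -4) → min -4
(0, -4, 5) → min -4
(-4, 5, 9) → min -4
(5, 9, 12) → min 5
(9, 12, 15) → min 9
(12, 15, -7) → min -7
(15, -7, 2) → min -7
(-7, 2, -7) → min -7
(2, -7, -8) → min -8
(-7, -8, -9) → min -9
(-8, -9, -8) → min -9
(-9, -8, 9) → min -9
(-8, 9, 14) → min -8
(9, 14, 14) → min 9
(14, 14, -2) → min -2
(14, -2, -7) → min -7
Highest of these is 9.

9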